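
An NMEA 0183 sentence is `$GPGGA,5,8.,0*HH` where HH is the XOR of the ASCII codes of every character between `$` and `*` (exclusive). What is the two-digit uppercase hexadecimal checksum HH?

69

XOR the ASCII codes of the payload characters:
  'G' = 0x47 → acc = 0x47
  'P' = 0x50 → acc = 0x17
  'G' = 0x47 → acc = 0x50
  'G' = 0x47 → acc = 0x17
  'A' = 0x41 → acc = 0x56
  ',' = 0x2C → acc = 0x7A
  '5' = 0x35 → acc = 0x4F
  ',' = 0x2C → acc = 0x63
  '8' = 0x38 → acc = 0x5B
  '.' = 0x2E → acc = 0x75
  ',' = 0x2C → acc = 0x59
  '0' = 0x30 → acc = 0x69
Checksum = 0x69.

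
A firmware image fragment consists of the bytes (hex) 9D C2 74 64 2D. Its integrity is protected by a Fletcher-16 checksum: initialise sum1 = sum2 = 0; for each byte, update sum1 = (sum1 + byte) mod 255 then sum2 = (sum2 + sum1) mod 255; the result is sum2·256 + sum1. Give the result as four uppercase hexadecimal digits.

Running sums (mod 255):
  after byte 0 (9D): sum1=157, sum2=157
  after byte 1 (C2): sum1=96, sum2=253
  after byte 2 (74): sum1=212, sum2=210
  after byte 3 (64): sum1=57, sum2=12
  after byte 4 (2D): sum1=102, sum2=114
Checksum = sum2·256 + sum1 = 114·256 + 102 = 29286 = 0x7266.

7266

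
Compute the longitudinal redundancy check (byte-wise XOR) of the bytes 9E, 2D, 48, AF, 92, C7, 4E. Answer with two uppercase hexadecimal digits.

4F

XOR the bytes together:
  start with 0x9E
  0x9E ⊕ 0x2D = 0xB3
  0xB3 ⊕ 0x48 = 0xFB
  0xFB ⊕ 0xAF = 0x54
  0x54 ⊕ 0x92 = 0xC6
  0xC6 ⊕ 0xC7 = 0x01
  0x01 ⊕ 0x4E = 0x4F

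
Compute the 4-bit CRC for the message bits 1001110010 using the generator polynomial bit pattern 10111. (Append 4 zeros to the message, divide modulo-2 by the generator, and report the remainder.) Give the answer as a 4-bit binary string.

Append 4 zeros: 10011100100000. Divide by 10111 (XOR where the leading bit is 1):
  pos 0: 10011 XOR 10111 = 00100
  pos 2: 10010 XOR 10111 = 00101
  pos 4: 10101 XOR 10111 = 00010
  pos 7: 10000 XOR 10111 = 00111
  pos 9: 11100 XOR 10111 = 01011
Remainder (last 4 bits) = 1011. This is the CRC / FCS.

1011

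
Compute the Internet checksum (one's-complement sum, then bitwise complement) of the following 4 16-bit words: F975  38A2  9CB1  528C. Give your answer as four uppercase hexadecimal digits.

One's-complement addition (fold any carry out of bit 15 back into bit 0):
  0xF975 + 0x38A2 = 0x13217 → wrap carry → 0x3218
  0x3218 + 0x9CB1 = 0x0CEC9
  0xCEC9 + 0x528C = 0x12155 → wrap carry → 0x2156
One's-complement sum = 0x2156.
Checksum = ~0x2156 & 0xFFFF = 0xDEA9.

DEA9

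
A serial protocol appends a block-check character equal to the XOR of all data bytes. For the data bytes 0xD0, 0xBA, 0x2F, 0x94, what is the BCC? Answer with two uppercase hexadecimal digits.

XOR the bytes together:
  start with 0xD0
  0xD0 ⊕ 0xBA = 0x6A
  0x6A ⊕ 0x2F = 0x45
  0x45 ⊕ 0x94 = 0xD1

D1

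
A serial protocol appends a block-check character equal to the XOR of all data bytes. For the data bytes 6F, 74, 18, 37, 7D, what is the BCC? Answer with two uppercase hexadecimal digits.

XOR the bytes together:
  start with 0x6F
  0x6F ⊕ 0x74 = 0x1B
  0x1B ⊕ 0x18 = 0x03
  0x03 ⊕ 0x37 = 0x34
  0x34 ⊕ 0x7D = 0x49

49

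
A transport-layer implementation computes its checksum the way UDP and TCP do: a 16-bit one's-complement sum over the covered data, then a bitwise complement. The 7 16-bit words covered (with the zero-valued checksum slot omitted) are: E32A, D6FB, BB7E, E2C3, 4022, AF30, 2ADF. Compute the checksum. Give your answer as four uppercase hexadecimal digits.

8D64

One's-complement addition (fold any carry out of bit 15 back into bit 0):
  0xE32A + 0xD6FB = 0x1BA25 → wrap carry → 0xBA26
  0xBA26 + 0xBB7E = 0x175A4 → wrap carry → 0x75A5
  0x75A5 + 0xE2C3 = 0x15868 → wrap carry → 0x5869
  0x5869 + 0x4022 = 0x0988B
  0x988B + 0xAF30 = 0x147BB → wrap carry → 0x47BC
  0x47BC + 0x2ADF = 0x0729B
One's-complement sum = 0x729B.
Checksum = ~0x729B & 0xFFFF = 0x8D64.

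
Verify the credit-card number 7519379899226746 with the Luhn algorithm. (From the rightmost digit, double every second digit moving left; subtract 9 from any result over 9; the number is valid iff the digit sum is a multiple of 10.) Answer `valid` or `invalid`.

invalid

From the right, keep odd positions and double even positions (subtract 9 from any doubled value over 9):
  doubled (positions 2,4,...): 8 3 4 9 9 6 2 5 → sum 46
  kept (positions 1,3,...): 6 7 2 9 8 7 9 5 → sum 53
Total = 99.
99 mod 10 = 9, so the number is invalid.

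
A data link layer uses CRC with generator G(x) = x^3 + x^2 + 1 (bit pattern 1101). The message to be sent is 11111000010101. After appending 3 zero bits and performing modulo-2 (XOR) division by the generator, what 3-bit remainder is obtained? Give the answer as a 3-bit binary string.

101

Append 3 zeros: 11111000010101000. Divide by 1101 (XOR where the leading bit is 1):
  pos 0: 1111 XOR 1101 = 0010
  pos 2: 1010 XOR 1101 = 0111
  pos 3: 1110 XOR 1101 = 0011
  pos 5: 1100 XOR 1101 = 0001
  pos 8: 1101 XOR 1101 = 0000
  pos 13: 1000 XOR 1101 = 0101
Remainder (last 3 bits) = 101. This is the CRC / FCS.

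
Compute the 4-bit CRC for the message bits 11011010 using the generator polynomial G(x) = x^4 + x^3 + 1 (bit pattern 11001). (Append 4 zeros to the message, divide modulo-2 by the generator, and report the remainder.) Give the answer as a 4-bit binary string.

0101

Append 4 zeros: 110110100000. Divide by 11001 (XOR where the leading bit is 1):
  pos 0: 11011 XOR 11001 = 00010
  pos 3: 10010 XOR 11001 = 01011
  pos 4: 10110 XOR 11001 = 01111
  pos 5: 11110 XOR 11001 = 00111
  pos 7: 11100 XOR 11001 = 00101
Remainder (last 4 bits) = 0101. This is the CRC / FCS.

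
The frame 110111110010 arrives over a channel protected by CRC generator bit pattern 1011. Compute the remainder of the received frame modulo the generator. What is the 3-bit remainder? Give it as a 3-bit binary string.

000

Modulo-2 division of 110111110010 by 1011:
  pos 0: 1101 XOR 1011 = 0110
  pos 1: 1101 XOR 1011 = 0110
  pos 2: 1101 XOR 1011 = 0110
  pos 3: 1101 XOR 1011 = 0110
  pos 4: 1101 XOR 1011 = 0110
  pos 5: 1100 XOR 1011 = 0111
  pos 6: 1110 XOR 1011 = 0101
  pos 7: 1011 XOR 1011 = 0000
Remainder = 000 (zero — the frame passes the CRC check).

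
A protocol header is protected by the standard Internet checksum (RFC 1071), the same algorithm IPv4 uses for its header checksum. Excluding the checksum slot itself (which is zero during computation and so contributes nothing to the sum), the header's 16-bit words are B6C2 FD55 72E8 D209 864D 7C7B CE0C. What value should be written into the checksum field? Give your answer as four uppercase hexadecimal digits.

One's-complement addition (fold any carry out of bit 15 back into bit 0):
  0xB6C2 + 0xFD55 = 0x1B417 → wrap carry → 0xB418
  0xB418 + 0x72E8 = 0x12700 → wrap carry → 0x2701
  0x2701 + 0xD209 = 0x0F90A
  0xF90A + 0x864D = 0x17F57 → wrap carry → 0x7F58
  0x7F58 + 0x7C7B = 0x0FBD3
  0xFBD3 + 0xCE0C = 0x1C9DF → wrap carry → 0xC9E0
One's-complement sum = 0xC9E0.
Checksum = ~0xC9E0 & 0xFFFF = 0x361F.

361F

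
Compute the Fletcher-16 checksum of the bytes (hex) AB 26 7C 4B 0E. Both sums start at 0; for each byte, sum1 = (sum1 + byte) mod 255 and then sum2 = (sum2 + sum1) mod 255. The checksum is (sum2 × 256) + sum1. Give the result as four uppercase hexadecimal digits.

Running sums (mod 255):
  after byte 0 (AB): sum1=171, sum2=171
  after byte 1 (26): sum1=209, sum2=125
  after byte 2 (7C): sum1=78, sum2=203
  after byte 3 (4B): sum1=153, sum2=101
  after byte 4 (0E): sum1=167, sum2=13
Checksum = sum2·256 + sum1 = 13·256 + 167 = 3495 = 0x0DA7.

0DA7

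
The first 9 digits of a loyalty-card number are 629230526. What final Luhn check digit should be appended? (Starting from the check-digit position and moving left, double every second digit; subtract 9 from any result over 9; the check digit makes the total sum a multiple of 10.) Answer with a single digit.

2

Partial digits right→left: 6 2 5 0 3 2 9 2 6
Double every second digit counting from the check-digit position (so the 1st, 3rd, 5th, ... of the partial from the right).
  doubled (with −9 where >9): 3 1 6 9 3 → sum 22
  kept as-is: 2 0 2 2 → sum 6
Total = 22 + 6 = 28.
Check digit = (10 − (28 mod 10)) mod 10 = 2.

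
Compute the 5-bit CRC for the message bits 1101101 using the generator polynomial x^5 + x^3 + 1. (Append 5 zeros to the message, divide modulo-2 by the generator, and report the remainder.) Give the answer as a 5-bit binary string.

Append 5 zeros: 110110100000. Divide by 101001 (XOR where the leading bit is 1):
  pos 0: 110110 XOR 101001 = 011111
  pos 1: 111111 XOR 101001 = 010110
  pos 2: 101100 XOR 101001 = 000101
  pos 5: 101000 XOR 101001 = 000001
Remainder (last 5 bits) = 00010. This is the CRC / FCS.

00010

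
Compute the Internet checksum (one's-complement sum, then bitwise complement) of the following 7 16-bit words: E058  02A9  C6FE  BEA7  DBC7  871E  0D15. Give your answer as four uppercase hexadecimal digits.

One's-complement addition (fold any carry out of bit 15 back into bit 0):
  0xE058 + 0x02A9 = 0x0E301
  0xE301 + 0xC6FE = 0x1A9FF → wrap carry → 0xAA00
  0xAA00 + 0xBEA7 = 0x168A7 → wrap carry → 0x68A8
  0x68A8 + 0xDBC7 = 0x1446F → wrap carry → 0x4470
  0x4470 + 0x871E = 0x0CB8E
  0xCB8E + 0x0D15 = 0x0D8A3
One's-complement sum = 0xD8A3.
Checksum = ~0xD8A3 & 0xFFFF = 0x275C.

275C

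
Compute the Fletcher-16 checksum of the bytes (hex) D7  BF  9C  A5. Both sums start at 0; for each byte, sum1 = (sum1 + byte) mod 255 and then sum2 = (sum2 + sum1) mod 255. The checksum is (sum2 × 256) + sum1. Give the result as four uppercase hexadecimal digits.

7DD9

Running sums (mod 255):
  after byte 0 (D7): sum1=215, sum2=215
  after byte 1 (BF): sum1=151, sum2=111
  after byte 2 (9C): sum1=52, sum2=163
  after byte 3 (A5): sum1=217, sum2=125
Checksum = sum2·256 + sum1 = 125·256 + 217 = 32217 = 0x7DD9.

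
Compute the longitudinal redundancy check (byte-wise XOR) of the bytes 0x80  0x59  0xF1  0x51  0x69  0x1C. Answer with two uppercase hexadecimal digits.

0C

XOR the bytes together:
  start with 0x80
  0x80 ⊕ 0x59 = 0xD9
  0xD9 ⊕ 0xF1 = 0x28
  0x28 ⊕ 0x51 = 0x79
  0x79 ⊕ 0x69 = 0x10
  0x10 ⊕ 0x1C = 0x0C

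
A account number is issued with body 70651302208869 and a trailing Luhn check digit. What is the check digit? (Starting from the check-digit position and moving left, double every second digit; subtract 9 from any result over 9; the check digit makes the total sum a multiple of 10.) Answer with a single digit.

3

Partial digits right→left: 9 6 8 8 0 2 2 0 3 1 5 6 0 7
Double every second digit counting from the check-digit position (so the 1st, 3rd, 5th, ... of the partial from the right).
  doubled (with −9 where >9): 9 7 0 4 6 1 0 → sum 27
  kept as-is: 6 8 2 0 1 6 7 → sum 30
Total = 27 + 30 = 57.
Check digit = (10 − (57 mod 10)) mod 10 = 3.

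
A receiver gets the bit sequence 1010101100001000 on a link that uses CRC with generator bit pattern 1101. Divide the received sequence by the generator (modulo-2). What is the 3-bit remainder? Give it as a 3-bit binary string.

Modulo-2 division of 1010101100001000 by 1101:
  pos 0: 1010 XOR 1101 = 0111
  pos 1: 1111 XOR 1101 = 0010
  pos 3: 1001 XOR 1101 = 0100
  pos 4: 1001 XOR 1101 = 0100
  pos 5: 1000 XOR 1101 = 0101
  pos 6: 1010 XOR 1101 = 0111
  pos 7: 1110 XOR 1101 = 0011
  pos 9: 1101 XOR 1101 = 0000
Remainder = 000 (zero — the frame passes the CRC check).

000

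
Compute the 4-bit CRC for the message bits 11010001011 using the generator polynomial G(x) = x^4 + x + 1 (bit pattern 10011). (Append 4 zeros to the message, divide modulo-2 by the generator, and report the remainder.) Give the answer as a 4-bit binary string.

Append 4 zeros: 110100010110000. Divide by 10011 (XOR where the leading bit is 1):
  pos 0: 11010 XOR 10011 = 01001
  pos 1: 10010 XOR 10011 = 00001
  pos 5: 10101 XOR 10011 = 00110
  pos 7: 11010 XOR 10011 = 01001
  pos 8: 10010 XOR 10011 = 00001
Remainder (last 4 bits) = 0100. This is the CRC / FCS.

0100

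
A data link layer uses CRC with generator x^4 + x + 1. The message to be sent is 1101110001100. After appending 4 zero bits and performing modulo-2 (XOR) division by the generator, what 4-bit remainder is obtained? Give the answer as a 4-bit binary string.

Append 4 zeros: 11011100011000000. Divide by 10011 (XOR where the leading bit is 1):
  pos 0: 11011 XOR 10011 = 01000
  pos 1: 10001 XOR 10011 = 00010
  pos 4: 10000 XOR 10011 = 00011
  pos 7: 11110 XOR 10011 = 01101
  pos 8: 11010 XOR 10011 = 01001
  pos 9: 10010 XOR 10011 = 00001
Remainder (last 4 bits) = 1000. This is the CRC / FCS.

1000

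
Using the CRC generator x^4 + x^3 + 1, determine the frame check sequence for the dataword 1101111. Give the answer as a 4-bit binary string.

0101

Append 4 zeros: 11011110000. Divide by 11001 (XOR where the leading bit is 1):
  pos 0: 11011 XOR 11001 = 00010
  pos 3: 10110 XOR 11001 = 01111
  pos 4: 11110 XOR 11001 = 00111
  pos 6: 11100 XOR 11001 = 00101
Remainder (last 4 bits) = 0101. This is the CRC / FCS.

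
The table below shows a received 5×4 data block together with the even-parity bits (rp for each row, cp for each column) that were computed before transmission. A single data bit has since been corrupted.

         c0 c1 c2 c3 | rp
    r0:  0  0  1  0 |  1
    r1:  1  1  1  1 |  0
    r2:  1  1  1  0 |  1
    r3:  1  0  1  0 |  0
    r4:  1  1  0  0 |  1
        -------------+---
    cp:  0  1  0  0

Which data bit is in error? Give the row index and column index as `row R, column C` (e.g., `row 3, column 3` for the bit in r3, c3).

row 4, column 3

Recompute each row's even parity and compare to rp:
  r0: data parity 1, sent rp 1 → ok
  r1: data parity 0, sent rp 0 → ok
  r2: data parity 1, sent rp 1 → ok
  r3: data parity 0, sent rp 0 → ok
  r4: data parity 0, sent rp 1 → mismatch
Recompute each column's even parity and compare to cp:
  c0: data parity 0, sent cp 0 → ok
  c1: data parity 1, sent cp 1 → ok
  c2: data parity 0, sent cp 0 → ok
  c3: data parity 1, sent cp 0 → mismatch
Exactly one row (r4) and one column (c3) fail → the flipped bit is at their intersection.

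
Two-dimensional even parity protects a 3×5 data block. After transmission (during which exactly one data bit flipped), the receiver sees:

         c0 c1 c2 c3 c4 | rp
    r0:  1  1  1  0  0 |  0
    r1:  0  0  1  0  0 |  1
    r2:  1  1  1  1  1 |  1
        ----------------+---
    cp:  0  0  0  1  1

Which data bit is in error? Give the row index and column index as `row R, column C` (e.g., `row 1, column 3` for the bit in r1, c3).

row 0, column 2

Recompute each row's even parity and compare to rp:
  r0: data parity 1, sent rp 0 → mismatch
  r1: data parity 1, sent rp 1 → ok
  r2: data parity 1, sent rp 1 → ok
Recompute each column's even parity and compare to cp:
  c0: data parity 0, sent cp 0 → ok
  c1: data parity 0, sent cp 0 → ok
  c2: data parity 1, sent cp 0 → mismatch
  c3: data parity 1, sent cp 1 → ok
  c4: data parity 1, sent cp 1 → ok
Exactly one row (r0) and one column (c2) fail → the flipped bit is at their intersection.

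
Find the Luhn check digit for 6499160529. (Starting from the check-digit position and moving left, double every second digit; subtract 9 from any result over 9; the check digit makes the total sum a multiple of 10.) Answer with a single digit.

Partial digits right→left: 9 2 5 0 6 1 9 9 4 6
Double every second digit counting from the check-digit position (so the 1st, 3rd, 5th, ... of the partial from the right).
  doubled (with −9 where >9): 9 1 3 9 8 → sum 30
  kept as-is: 2 0 1 9 6 → sum 18
Total = 30 + 18 = 48.
Check digit = (10 − (48 mod 10)) mod 10 = 2.

2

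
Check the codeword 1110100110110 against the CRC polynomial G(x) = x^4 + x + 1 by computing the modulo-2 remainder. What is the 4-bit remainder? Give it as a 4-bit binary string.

0000

Modulo-2 division of 1110100110110 by 10011:
  pos 0: 11101 XOR 10011 = 01110
  pos 1: 11100 XOR 10011 = 01111
  pos 2: 11110 XOR 10011 = 01101
  pos 3: 11011 XOR 10011 = 01000
  pos 4: 10001 XOR 10011 = 00010
  pos 7: 10011 XOR 10011 = 00000
Remainder = 0000 (zero — the frame passes the CRC check).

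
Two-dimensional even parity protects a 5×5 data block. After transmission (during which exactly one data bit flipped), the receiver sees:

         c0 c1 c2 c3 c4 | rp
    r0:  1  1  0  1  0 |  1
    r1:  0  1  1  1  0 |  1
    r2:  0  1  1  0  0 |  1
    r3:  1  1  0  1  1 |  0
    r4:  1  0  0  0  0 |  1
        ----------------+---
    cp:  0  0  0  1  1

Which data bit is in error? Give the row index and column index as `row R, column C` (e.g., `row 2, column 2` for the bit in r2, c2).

row 2, column 0

Recompute each row's even parity and compare to rp:
  r0: data parity 1, sent rp 1 → ok
  r1: data parity 1, sent rp 1 → ok
  r2: data parity 0, sent rp 1 → mismatch
  r3: data parity 0, sent rp 0 → ok
  r4: data parity 1, sent rp 1 → ok
Recompute each column's even parity and compare to cp:
  c0: data parity 1, sent cp 0 → mismatch
  c1: data parity 0, sent cp 0 → ok
  c2: data parity 0, sent cp 0 → ok
  c3: data parity 1, sent cp 1 → ok
  c4: data parity 1, sent cp 1 → ok
Exactly one row (r2) and one column (c0) fail → the flipped bit is at their intersection.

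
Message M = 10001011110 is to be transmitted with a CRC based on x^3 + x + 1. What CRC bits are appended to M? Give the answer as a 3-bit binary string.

100

Append 3 zeros: 10001011110000. Divide by 1011 (XOR where the leading bit is 1):
  pos 0: 1000 XOR 1011 = 0011
  pos 2: 1110 XOR 1011 = 0101
  pos 3: 1011 XOR 1011 = 0000
  pos 7: 1110 XOR 1011 = 0101
  pos 8: 1010 XOR 1011 = 0001
Remainder (last 3 bits) = 100. This is the CRC / FCS.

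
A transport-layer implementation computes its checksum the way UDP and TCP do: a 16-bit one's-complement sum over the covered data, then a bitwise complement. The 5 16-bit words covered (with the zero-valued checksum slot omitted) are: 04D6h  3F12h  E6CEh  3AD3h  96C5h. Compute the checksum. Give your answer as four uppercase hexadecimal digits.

03B0

One's-complement addition (fold any carry out of bit 15 back into bit 0):
  0x04D6 + 0x3F12 = 0x043E8
  0x43E8 + 0xE6CE = 0x12AB6 → wrap carry → 0x2AB7
  0x2AB7 + 0x3AD3 = 0x0658A
  0x658A + 0x96C5 = 0x0FC4F
One's-complement sum = 0xFC4F.
Checksum = ~0xFC4F & 0xFFFF = 0x03B0.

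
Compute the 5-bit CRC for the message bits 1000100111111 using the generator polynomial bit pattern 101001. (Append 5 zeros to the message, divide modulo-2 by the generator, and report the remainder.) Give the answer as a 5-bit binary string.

Append 5 zeros: 100010011111100000. Divide by 101001 (XOR where the leading bit is 1):
  pos 0: 100010 XOR 101001 = 001011
  pos 2: 101101 XOR 101001 = 000100
  pos 5: 100111 XOR 101001 = 001110
  pos 7: 111011 XOR 101001 = 010010
  pos 8: 100100 XOR 101001 = 001101
  pos 10: 110100 XOR 101001 = 011101
  pos 11: 111010 XOR 101001 = 010011
  pos 12: 100110 XOR 101001 = 001111
Remainder (last 5 bits) = 01111. This is the CRC / FCS.

01111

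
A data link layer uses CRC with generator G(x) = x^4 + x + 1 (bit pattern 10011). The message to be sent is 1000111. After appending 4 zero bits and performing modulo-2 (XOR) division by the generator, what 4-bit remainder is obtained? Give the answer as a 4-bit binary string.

1110

Append 4 zeros: 10001110000. Divide by 10011 (XOR where the leading bit is 1):
  pos 0: 10001 XOR 10011 = 00010
  pos 3: 10110 XOR 10011 = 00101
  pos 5: 10100 XOR 10011 = 00111
Remainder (last 4 bits) = 1110. This is the CRC / FCS.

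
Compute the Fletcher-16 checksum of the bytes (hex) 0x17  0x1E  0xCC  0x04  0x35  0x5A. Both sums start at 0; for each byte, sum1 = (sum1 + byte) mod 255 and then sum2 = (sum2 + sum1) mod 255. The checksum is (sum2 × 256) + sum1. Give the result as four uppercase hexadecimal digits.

Running sums (mod 255):
  after byte 0 (0x17): sum1=23, sum2=23
  after byte 1 (0x1E): sum1=53, sum2=76
  after byte 2 (0xCC): sum1=2, sum2=78
  after byte 3 (0x04): sum1=6, sum2=84
  after byte 4 (0x35): sum1=59, sum2=143
  after byte 5 (0x5A): sum1=149, sum2=37
Checksum = sum2·256 + sum1 = 37·256 + 149 = 9621 = 0x2595.

2595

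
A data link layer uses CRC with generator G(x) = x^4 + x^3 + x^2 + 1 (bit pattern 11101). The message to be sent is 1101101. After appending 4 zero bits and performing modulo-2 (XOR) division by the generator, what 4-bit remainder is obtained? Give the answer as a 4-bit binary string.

Append 4 zeros: 11011010000. Divide by 11101 (XOR where the leading bit is 1):
  pos 0: 11011 XOR 11101 = 00110
  pos 2: 11001 XOR 11101 = 00100
  pos 4: 10000 XOR 11101 = 01101
  pos 5: 11010 XOR 11101 = 00111
Remainder (last 4 bits) = 1110. This is the CRC / FCS.

1110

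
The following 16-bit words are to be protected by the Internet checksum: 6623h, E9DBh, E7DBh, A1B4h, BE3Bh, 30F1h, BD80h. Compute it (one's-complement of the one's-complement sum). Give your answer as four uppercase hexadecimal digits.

One's-complement addition (fold any carry out of bit 15 back into bit 0):
  0x6623 + 0xE9DB = 0x14FFE → wrap carry → 0x4FFF
  0x4FFF + 0xE7DB = 0x137DA → wrap carry → 0x37DB
  0x37DB + 0xA1B4 = 0x0D98F
  0xD98F + 0xBE3B = 0x197CA → wrap carry → 0x97CB
  0x97CB + 0x30F1 = 0x0C8BC
  0xC8BC + 0xBD80 = 0x1863C → wrap carry → 0x863D
One's-complement sum = 0x863D.
Checksum = ~0x863D & 0xFFFF = 0x79C2.

79C2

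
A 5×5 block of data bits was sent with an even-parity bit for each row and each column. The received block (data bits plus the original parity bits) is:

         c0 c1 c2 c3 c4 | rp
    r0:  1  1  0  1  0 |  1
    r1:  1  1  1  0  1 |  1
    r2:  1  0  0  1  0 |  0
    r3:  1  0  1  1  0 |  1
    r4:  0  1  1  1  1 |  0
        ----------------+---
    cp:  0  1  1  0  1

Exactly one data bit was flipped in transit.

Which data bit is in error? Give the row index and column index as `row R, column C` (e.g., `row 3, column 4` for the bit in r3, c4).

Recompute each row's even parity and compare to rp:
  r0: data parity 1, sent rp 1 → ok
  r1: data parity 0, sent rp 1 → mismatch
  r2: data parity 0, sent rp 0 → ok
  r3: data parity 1, sent rp 1 → ok
  r4: data parity 0, sent rp 0 → ok
Recompute each column's even parity and compare to cp:
  c0: data parity 0, sent cp 0 → ok
  c1: data parity 1, sent cp 1 → ok
  c2: data parity 1, sent cp 1 → ok
  c3: data parity 0, sent cp 0 → ok
  c4: data parity 0, sent cp 1 → mismatch
Exactly one row (r1) and one column (c4) fail → the flipped bit is at their intersection.

row 1, column 4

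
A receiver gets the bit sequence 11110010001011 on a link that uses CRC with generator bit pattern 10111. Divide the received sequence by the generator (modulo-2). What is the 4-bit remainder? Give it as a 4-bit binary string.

0000

Modulo-2 division of 11110010001011 by 10111:
  pos 0: 11110 XOR 10111 = 01001
  pos 1: 10010 XOR 10111 = 00101
  pos 3: 10110 XOR 10111 = 00001
  pos 7: 10010 XOR 10111 = 00101
  pos 9: 10111 XOR 10111 = 00000
Remainder = 0000 (zero — the frame passes the CRC check).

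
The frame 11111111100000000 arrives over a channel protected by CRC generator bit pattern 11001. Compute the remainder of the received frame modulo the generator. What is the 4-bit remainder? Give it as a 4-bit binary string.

0110

Modulo-2 division of 11111111100000000 by 11001:
  pos 0: 11111 XOR 11001 = 00110
  pos 2: 11011 XOR 11001 = 00010
  pos 5: 10110 XOR 11001 = 01111
  pos 6: 11110 XOR 11001 = 00111
  pos 8: 11100 XOR 11001 = 00101
  pos 10: 10100 XOR 11001 = 01101
  pos 11: 11010 XOR 11001 = 00011
Remainder = 0110 (nonzero — an error is detected).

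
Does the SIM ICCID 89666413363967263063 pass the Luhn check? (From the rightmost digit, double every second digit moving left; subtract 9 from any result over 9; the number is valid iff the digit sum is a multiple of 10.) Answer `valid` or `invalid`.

invalid

From the right, keep odd positions and double even positions (subtract 9 from any doubled value over 9):
  doubled (positions 2,4,...): 3 6 4 3 6 6 2 3 3 7 → sum 43
  kept (positions 1,3,...): 3 0 6 7 9 6 3 4 6 9 → sum 53
Total = 96.
96 mod 10 = 6, so the number is invalid.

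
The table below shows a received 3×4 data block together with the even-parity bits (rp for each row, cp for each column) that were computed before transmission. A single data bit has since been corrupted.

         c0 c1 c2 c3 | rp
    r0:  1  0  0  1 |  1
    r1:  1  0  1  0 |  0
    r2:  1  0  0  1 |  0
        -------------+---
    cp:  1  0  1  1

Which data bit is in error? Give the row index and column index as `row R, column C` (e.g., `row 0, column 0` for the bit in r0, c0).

Recompute each row's even parity and compare to rp:
  r0: data parity 0, sent rp 1 → mismatch
  r1: data parity 0, sent rp 0 → ok
  r2: data parity 0, sent rp 0 → ok
Recompute each column's even parity and compare to cp:
  c0: data parity 1, sent cp 1 → ok
  c1: data parity 0, sent cp 0 → ok
  c2: data parity 1, sent cp 1 → ok
  c3: data parity 0, sent cp 1 → mismatch
Exactly one row (r0) and one column (c3) fail → the flipped bit is at their intersection.

row 0, column 3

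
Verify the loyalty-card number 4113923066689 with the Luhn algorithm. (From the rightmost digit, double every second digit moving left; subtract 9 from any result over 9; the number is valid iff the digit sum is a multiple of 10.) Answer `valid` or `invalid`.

From the right, keep odd positions and double even positions (subtract 9 from any doubled value over 9):
  doubled (positions 2,4,...): 7 3 0 4 6 2 → sum 22
  kept (positions 1,3,...): 9 6 6 3 9 1 4 → sum 38
Total = 60.
60 mod 10 = 0, so the number is valid.

valid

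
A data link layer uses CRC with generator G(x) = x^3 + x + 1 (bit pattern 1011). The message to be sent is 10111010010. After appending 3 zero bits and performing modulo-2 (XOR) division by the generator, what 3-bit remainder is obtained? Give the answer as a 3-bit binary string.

011

Append 3 zeros: 10111010010000. Divide by 1011 (XOR where the leading bit is 1):
  pos 0: 1011 XOR 1011 = 0000
  pos 4: 1010 XOR 1011 = 0001
  pos 7: 1010 XOR 1011 = 0001
  pos 10: 1000 XOR 1011 = 0011
Remainder (last 3 bits) = 011. This is the CRC / FCS.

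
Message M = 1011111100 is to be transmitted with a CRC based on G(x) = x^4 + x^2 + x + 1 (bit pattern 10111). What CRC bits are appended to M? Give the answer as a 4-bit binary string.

Append 4 zeros: 10111111000000. Divide by 10111 (XOR where the leading bit is 1):
  pos 0: 10111 XOR 10111 = 00000
  pos 5: 11100 XOR 10111 = 01011
  pos 6: 10110 XOR 10111 = 00001
Remainder (last 4 bits) = 1000. This is the CRC / FCS.

1000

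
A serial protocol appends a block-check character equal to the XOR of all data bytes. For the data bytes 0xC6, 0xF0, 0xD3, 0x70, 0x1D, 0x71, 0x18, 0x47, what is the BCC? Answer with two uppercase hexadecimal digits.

A6

XOR the bytes together:
  start with 0xC6
  0xC6 ⊕ 0xF0 = 0x36
  0x36 ⊕ 0xD3 = 0xE5
  0xE5 ⊕ 0x70 = 0x95
  0x95 ⊕ 0x1D = 0x88
  0x88 ⊕ 0x71 = 0xF9
  0xF9 ⊕ 0x18 = 0xE1
  0xE1 ⊕ 0x47 = 0xA6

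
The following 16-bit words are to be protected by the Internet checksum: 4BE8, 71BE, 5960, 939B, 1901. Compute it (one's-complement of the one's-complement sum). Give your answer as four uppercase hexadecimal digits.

One's-complement addition (fold any carry out of bit 15 back into bit 0):
  0x4BE8 + 0x71BE = 0x0BDA6
  0xBDA6 + 0x5960 = 0x11706 → wrap carry → 0x1707
  0x1707 + 0x939B = 0x0AAA2
  0xAAA2 + 0x1901 = 0x0C3A3
One's-complement sum = 0xC3A3.
Checksum = ~0xC3A3 & 0xFFFF = 0x3C5C.

3C5C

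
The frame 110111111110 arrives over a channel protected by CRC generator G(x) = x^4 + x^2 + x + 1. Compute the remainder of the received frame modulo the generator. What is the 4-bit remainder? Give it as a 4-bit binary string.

Modulo-2 division of 110111111110 by 10111:
  pos 0: 11011 XOR 10111 = 01100
  pos 1: 11001 XOR 10111 = 01110
  pos 2: 11101 XOR 10111 = 01010
  pos 3: 10101 XOR 10111 = 00010
  pos 6: 10111 XOR 10111 = 00000
Remainder = 0000 (zero — the frame passes the CRC check).

0000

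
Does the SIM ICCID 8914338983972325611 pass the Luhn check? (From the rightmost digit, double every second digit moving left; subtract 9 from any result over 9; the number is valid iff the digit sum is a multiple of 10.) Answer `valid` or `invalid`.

From the right, keep odd positions and double even positions (subtract 9 from any doubled value over 9):
  doubled (positions 2,4,...): 2 1 6 5 6 9 6 8 9 → sum 52
  kept (positions 1,3,...): 1 6 2 2 9 8 8 3 1 8 → sum 48
Total = 100.
100 mod 10 = 0, so the number is valid.

valid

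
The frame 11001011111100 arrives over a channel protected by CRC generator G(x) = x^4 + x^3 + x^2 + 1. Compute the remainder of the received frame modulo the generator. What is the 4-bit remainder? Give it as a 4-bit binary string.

0100

Modulo-2 division of 11001011111100 by 11101:
  pos 0: 11001 XOR 11101 = 00100
  pos 2: 10001 XOR 11101 = 01100
  pos 3: 11001 XOR 11101 = 00100
  pos 5: 10011 XOR 11101 = 01110
  pos 6: 11101 XOR 11101 = 00000
Remainder = 0100 (nonzero — an error is detected).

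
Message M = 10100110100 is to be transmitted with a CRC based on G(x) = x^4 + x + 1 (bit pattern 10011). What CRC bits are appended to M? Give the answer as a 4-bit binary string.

0101

Append 4 zeros: 101001101000000. Divide by 10011 (XOR where the leading bit is 1):
  pos 0: 10100 XOR 10011 = 00111
  pos 2: 11111 XOR 10011 = 01100
  pos 3: 11000 XOR 10011 = 01011
  pos 4: 10111 XOR 10011 = 00100
  pos 6: 10000 XOR 10011 = 00011
  pos 9: 11000 XOR 10011 = 01011
  pos 10: 10110 XOR 10011 = 00101
Remainder (last 4 bits) = 0101. This is the CRC / FCS.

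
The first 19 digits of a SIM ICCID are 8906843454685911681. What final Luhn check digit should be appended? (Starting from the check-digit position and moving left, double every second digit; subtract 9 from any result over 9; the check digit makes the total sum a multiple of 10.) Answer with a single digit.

5

Partial digits right→left: 1 8 6 1 1 9 5 8 6 4 5 4 3 4 8 6 0 9 8
Double every second digit counting from the check-digit position (so the 1st, 3rd, 5th, ... of the partial from the right).
  doubled (with −9 where >9): 2 3 2 1 3 1 6 7 0 7 → sum 32
  kept as-is: 8 1 9 8 4 4 4 6 9 → sum 53
Total = 32 + 53 = 85.
Check digit = (10 − (85 mod 10)) mod 10 = 5.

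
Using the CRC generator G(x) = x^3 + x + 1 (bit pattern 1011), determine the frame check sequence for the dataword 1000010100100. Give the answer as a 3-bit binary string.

Append 3 zeros: 1000010100100000. Divide by 1011 (XOR where the leading bit is 1):
  pos 0: 1000 XOR 1011 = 0011
  pos 2: 1101 XOR 1011 = 0110
  pos 3: 1100 XOR 1011 = 0111
  pos 4: 1111 XOR 1011 = 0100
  pos 5: 1000 XOR 1011 = 0011
  pos 7: 1101 XOR 1011 = 0110
  pos 8: 1100 XOR 1011 = 0111
  pos 9: 1110 XOR 1011 = 0101
  pos 10: 1010 XOR 1011 = 0001
Remainder (last 3 bits) = 100. This is the CRC / FCS.

100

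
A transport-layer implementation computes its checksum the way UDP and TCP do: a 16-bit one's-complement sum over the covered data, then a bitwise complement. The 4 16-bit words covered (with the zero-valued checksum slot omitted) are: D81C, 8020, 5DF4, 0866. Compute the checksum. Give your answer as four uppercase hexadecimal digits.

4168

One's-complement addition (fold any carry out of bit 15 back into bit 0):
  0xD81C + 0x8020 = 0x1583C → wrap carry → 0x583D
  0x583D + 0x5DF4 = 0x0B631
  0xB631 + 0x0866 = 0x0BE97
One's-complement sum = 0xBE97.
Checksum = ~0xBE97 & 0xFFFF = 0x4168.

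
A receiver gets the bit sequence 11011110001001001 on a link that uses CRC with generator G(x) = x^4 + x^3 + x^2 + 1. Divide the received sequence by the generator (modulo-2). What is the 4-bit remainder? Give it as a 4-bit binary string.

Modulo-2 division of 11011110001001001 by 11101:
  pos 0: 11011 XOR 11101 = 00110
  pos 2: 11011 XOR 11101 = 00110
  pos 4: 11000 XOR 11101 = 00101
  pos 6: 10101 XOR 11101 = 01000
  pos 7: 10000 XOR 11101 = 01101
  pos 8: 11010 XOR 11101 = 00111
  pos 10: 11110 XOR 11101 = 00011
Remainder = 1101 (nonzero — an error is detected).

1101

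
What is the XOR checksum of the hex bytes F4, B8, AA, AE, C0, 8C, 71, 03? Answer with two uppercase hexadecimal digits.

XOR the bytes together:
  start with 0xF4
  0xF4 ⊕ 0xB8 = 0x4C
  0x4C ⊕ 0xAA = 0xE6
  0xE6 ⊕ 0xAE = 0x48
  0x48 ⊕ 0xC0 = 0x88
  0x88 ⊕ 0x8C = 0x04
  0x04 ⊕ 0x71 = 0x75
  0x75 ⊕ 0x03 = 0x76

76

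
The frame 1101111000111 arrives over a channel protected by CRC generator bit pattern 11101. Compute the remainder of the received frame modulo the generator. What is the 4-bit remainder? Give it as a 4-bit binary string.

Modulo-2 division of 1101111000111 by 11101:
  pos 0: 11011 XOR 11101 = 00110
  pos 2: 11011 XOR 11101 = 00110
  pos 4: 11000 XOR 11101 = 00101
  pos 6: 10101 XOR 11101 = 01000
  pos 7: 10001 XOR 11101 = 01100
  pos 8: 11001 XOR 11101 = 00100
Remainder = 0100 (nonzero — an error is detected).

0100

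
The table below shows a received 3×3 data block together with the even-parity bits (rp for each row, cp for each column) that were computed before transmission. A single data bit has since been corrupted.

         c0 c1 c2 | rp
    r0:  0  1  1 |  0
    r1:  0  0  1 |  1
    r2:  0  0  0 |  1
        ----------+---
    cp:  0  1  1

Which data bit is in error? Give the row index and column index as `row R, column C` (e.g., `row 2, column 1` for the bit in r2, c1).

row 2, column 2

Recompute each row's even parity and compare to rp:
  r0: data parity 0, sent rp 0 → ok
  r1: data parity 1, sent rp 1 → ok
  r2: data parity 0, sent rp 1 → mismatch
Recompute each column's even parity and compare to cp:
  c0: data parity 0, sent cp 0 → ok
  c1: data parity 1, sent cp 1 → ok
  c2: data parity 0, sent cp 1 → mismatch
Exactly one row (r2) and one column (c2) fail → the flipped bit is at their intersection.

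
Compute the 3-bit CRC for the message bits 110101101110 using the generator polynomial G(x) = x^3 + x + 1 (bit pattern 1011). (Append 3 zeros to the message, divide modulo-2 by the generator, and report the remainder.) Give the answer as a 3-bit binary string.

000

Append 3 zeros: 110101101110000. Divide by 1011 (XOR where the leading bit is 1):
  pos 0: 1101 XOR 1011 = 0110
  pos 1: 1100 XOR 1011 = 0111
  pos 2: 1111 XOR 1011 = 0100
  pos 3: 1001 XOR 1011 = 0010
  pos 5: 1001 XOR 1011 = 0010
  pos 7: 1011 XOR 1011 = 0000
Remainder (last 3 bits) = 000. This is the CRC / FCS.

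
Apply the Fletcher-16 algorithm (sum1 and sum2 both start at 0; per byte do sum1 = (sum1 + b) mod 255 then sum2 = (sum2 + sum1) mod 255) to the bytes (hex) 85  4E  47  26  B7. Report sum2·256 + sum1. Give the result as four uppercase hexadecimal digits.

Running sums (mod 255):
  after byte 0 (85): sum1=133, sum2=133
  after byte 1 (4E): sum1=211, sum2=89
  after byte 2 (47): sum1=27, sum2=116
  after byte 3 (26): sum1=65, sum2=181
  after byte 4 (B7): sum1=248, sum2=174
Checksum = sum2·256 + sum1 = 174·256 + 248 = 44792 = 0xAEF8.

AEF8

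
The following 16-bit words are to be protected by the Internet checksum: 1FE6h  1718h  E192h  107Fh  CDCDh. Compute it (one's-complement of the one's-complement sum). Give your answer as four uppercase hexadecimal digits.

One's-complement addition (fold any carry out of bit 15 back into bit 0):
  0x1FE6 + 0x1718 = 0x036FE
  0x36FE + 0xE192 = 0x11890 → wrap carry → 0x1891
  0x1891 + 0x107F = 0x02910
  0x2910 + 0xCDCD = 0x0F6DD
One's-complement sum = 0xF6DD.
Checksum = ~0xF6DD & 0xFFFF = 0x0922.

0922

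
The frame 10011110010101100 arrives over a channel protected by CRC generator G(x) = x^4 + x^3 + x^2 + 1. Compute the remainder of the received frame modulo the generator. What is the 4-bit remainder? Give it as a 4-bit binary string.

0010

Modulo-2 division of 10011110010101100 by 11101:
  pos 0: 10011 XOR 11101 = 01110
  pos 1: 11101 XOR 11101 = 00000
  pos 6: 10010 XOR 11101 = 01111
  pos 7: 11111 XOR 11101 = 00010
  pos 10: 10011 XOR 11101 = 01110
  pos 11: 11100 XOR 11101 = 00001
Remainder = 0010 (nonzero — an error is detected).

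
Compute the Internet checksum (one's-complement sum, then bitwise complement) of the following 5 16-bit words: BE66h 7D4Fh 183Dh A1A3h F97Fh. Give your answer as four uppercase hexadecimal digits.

10E9

One's-complement addition (fold any carry out of bit 15 back into bit 0):
  0xBE66 + 0x7D4F = 0x13BB5 → wrap carry → 0x3BB6
  0x3BB6 + 0x183D = 0x053F3
  0x53F3 + 0xA1A3 = 0x0F596
  0xF596 + 0xF97F = 0x1EF15 → wrap carry → 0xEF16
One's-complement sum = 0xEF16.
Checksum = ~0xEF16 & 0xFFFF = 0x10E9.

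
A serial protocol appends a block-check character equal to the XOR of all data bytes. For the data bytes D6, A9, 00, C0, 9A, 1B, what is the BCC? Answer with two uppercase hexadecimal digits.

XOR the bytes together:
  start with 0xD6
  0xD6 ⊕ 0xA9 = 0x7F
  0x7F ⊕ 0x00 = 0x7F
  0x7F ⊕ 0xC0 = 0xBF
  0xBF ⊕ 0x9A = 0x25
  0x25 ⊕ 0x1B = 0x3E

3E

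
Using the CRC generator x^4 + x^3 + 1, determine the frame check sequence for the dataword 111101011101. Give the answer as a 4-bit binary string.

Append 4 zeros: 1111010111010000. Divide by 11001 (XOR where the leading bit is 1):
  pos 0: 11110 XOR 11001 = 00111
  pos 2: 11110 XOR 11001 = 00111
  pos 4: 11111 XOR 11001 = 00110
  pos 6: 11010 XOR 11001 = 00011
  pos 9: 11100 XOR 11001 = 00101
  pos 11: 10100 XOR 11001 = 01101
Remainder (last 4 bits) = 1101. This is the CRC / FCS.

1101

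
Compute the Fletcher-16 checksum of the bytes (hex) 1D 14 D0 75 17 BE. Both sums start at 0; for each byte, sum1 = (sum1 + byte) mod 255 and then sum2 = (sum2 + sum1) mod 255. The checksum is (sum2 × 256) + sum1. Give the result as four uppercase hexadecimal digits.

A34D

Running sums (mod 255):
  after byte 0 (1D): sum1=29, sum2=29
  after byte 1 (14): sum1=49, sum2=78
  after byte 2 (D0): sum1=2, sum2=80
  after byte 3 (75): sum1=119, sum2=199
  after byte 4 (17): sum1=142, sum2=86
  after byte 5 (BE): sum1=77, sum2=163
Checksum = sum2·256 + sum1 = 163·256 + 77 = 41805 = 0xA34D.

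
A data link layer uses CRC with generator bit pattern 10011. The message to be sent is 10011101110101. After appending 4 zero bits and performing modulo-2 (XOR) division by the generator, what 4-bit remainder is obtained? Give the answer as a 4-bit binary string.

Append 4 zeros: 100111011101010000. Divide by 10011 (XOR where the leading bit is 1):
  pos 0: 10011 XOR 10011 = 00000
  pos 5: 10111 XOR 10011 = 00100
  pos 7: 10001 XOR 10011 = 00010
  pos 10: 10010 XOR 10011 = 00001
Remainder (last 4 bits) = 1000. This is the CRC / FCS.

1000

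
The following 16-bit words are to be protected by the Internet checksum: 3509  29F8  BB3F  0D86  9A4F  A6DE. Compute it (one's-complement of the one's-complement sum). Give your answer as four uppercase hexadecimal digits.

970A

One's-complement addition (fold any carry out of bit 15 back into bit 0):
  0x3509 + 0x29F8 = 0x05F01
  0x5F01 + 0xBB3F = 0x11A40 → wrap carry → 0x1A41
  0x1A41 + 0x0D86 = 0x027C7
  0x27C7 + 0x9A4F = 0x0C216
  0xC216 + 0xA6DE = 0x168F4 → wrap carry → 0x68F5
One's-complement sum = 0x68F5.
Checksum = ~0x68F5 & 0xFFFF = 0x970A.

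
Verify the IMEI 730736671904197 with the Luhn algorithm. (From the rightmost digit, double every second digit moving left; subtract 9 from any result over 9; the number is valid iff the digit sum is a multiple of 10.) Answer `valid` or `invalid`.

From the right, keep odd positions and double even positions (subtract 9 from any doubled value over 9):
  doubled (positions 2,4,...): 9 8 9 5 3 5 6 → sum 45
  kept (positions 1,3,...): 7 1 0 1 6 3 0 7 → sum 25
Total = 70.
70 mod 10 = 0, so the number is valid.

valid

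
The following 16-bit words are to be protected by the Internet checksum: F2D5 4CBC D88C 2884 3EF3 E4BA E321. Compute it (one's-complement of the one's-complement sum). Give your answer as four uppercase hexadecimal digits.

One's-complement addition (fold any carry out of bit 15 back into bit 0):
  0xF2D5 + 0x4CBC = 0x13F91 → wrap carry → 0x3F92
  0x3F92 + 0xD88C = 0x1181E → wrap carry → 0x181F
  0x181F + 0x2884 = 0x040A3
  0x40A3 + 0x3EF3 = 0x07F96
  0x7F96 + 0xE4BA = 0x16450 → wrap carry → 0x6451
  0x6451 + 0xE321 = 0x14772 → wrap carry → 0x4773
One's-complement sum = 0x4773.
Checksum = ~0x4773 & 0xFFFF = 0xB88C.

B88C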